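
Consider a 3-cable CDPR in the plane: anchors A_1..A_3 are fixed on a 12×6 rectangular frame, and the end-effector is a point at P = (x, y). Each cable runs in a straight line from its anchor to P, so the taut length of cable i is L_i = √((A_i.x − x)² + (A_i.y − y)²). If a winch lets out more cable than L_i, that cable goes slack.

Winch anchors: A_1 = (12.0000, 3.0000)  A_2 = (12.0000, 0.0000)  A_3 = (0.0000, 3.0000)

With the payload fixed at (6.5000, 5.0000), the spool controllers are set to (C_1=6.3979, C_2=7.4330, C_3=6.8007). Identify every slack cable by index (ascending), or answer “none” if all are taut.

i=1: geometric 5.8523 vs commanded 6.3979 ⇒ slack
i=2: geometric 7.4330 vs commanded 7.4330 ⇒ taut
i=3: geometric 6.8007 vs commanded 6.8007 ⇒ taut

1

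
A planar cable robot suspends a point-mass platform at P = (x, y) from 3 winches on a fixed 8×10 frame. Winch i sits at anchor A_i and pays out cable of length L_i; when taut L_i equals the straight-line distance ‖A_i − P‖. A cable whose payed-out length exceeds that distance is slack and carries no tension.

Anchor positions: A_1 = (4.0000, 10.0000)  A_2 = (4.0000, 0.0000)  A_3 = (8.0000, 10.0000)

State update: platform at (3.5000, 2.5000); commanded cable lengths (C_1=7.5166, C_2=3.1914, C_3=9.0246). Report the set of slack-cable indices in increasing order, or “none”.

i=1: geometric 7.5166 vs commanded 7.5166 ⇒ taut
i=2: geometric 2.5495 vs commanded 3.1914 ⇒ slack
i=3: geometric 8.7464 vs commanded 9.0246 ⇒ slack

2, 3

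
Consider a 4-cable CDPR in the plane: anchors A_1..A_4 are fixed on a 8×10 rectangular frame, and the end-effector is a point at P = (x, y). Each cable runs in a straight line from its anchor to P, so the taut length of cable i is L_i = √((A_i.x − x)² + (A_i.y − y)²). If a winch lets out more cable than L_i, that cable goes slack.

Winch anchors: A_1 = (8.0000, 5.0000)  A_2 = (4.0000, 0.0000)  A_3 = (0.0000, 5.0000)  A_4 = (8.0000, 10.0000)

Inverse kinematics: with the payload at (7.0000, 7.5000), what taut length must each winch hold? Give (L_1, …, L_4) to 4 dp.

(2.6926, 8.0777, 7.4330, 2.6926)

L_1: Δ = A_1−P = (1.0000, -2.5000) → ‖Δ‖ = √7.2500 = 2.6926
L_2: Δ = A_2−P = (-3.0000, -7.5000) → ‖Δ‖ = √65.2500 = 8.0777
L_3: Δ = A_3−P = (-7.0000, -2.5000) → ‖Δ‖ = √55.2500 = 7.4330
L_4: Δ = A_4−P = (1.0000, 2.5000) → ‖Δ‖ = √7.2500 = 2.6926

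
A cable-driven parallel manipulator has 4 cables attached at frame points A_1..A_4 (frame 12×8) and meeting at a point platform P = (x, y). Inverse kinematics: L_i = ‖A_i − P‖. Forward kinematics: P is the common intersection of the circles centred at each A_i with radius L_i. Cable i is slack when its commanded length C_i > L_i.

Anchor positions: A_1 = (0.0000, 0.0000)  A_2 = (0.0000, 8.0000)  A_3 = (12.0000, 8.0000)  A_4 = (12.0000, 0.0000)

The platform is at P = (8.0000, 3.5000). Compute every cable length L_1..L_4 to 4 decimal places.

L_1: Δ = A_1−P = (-8.0000, -3.5000) → ‖Δ‖ = √76.2500 = 8.7321
L_2: Δ = A_2−P = (-8.0000, 4.5000) → ‖Δ‖ = √84.2500 = 9.1788
L_3: Δ = A_3−P = (4.0000, 4.5000) → ‖Δ‖ = √36.2500 = 6.0208
L_4: Δ = A_4−P = (4.0000, -3.5000) → ‖Δ‖ = √28.2500 = 5.3151

(8.7321, 9.1788, 6.0208, 5.3151)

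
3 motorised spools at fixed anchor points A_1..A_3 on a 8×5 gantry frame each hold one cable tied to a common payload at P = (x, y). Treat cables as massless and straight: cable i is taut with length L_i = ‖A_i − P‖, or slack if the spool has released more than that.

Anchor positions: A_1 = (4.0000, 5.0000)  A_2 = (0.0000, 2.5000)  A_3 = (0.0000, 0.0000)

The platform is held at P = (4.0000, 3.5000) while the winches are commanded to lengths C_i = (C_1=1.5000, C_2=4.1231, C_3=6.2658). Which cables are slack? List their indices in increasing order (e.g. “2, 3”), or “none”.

cable 1: L_1 = ‖A_1−P‖ = 1.5000;  C_1 = 1.5000 → taut
cable 2: L_2 = ‖A_2−P‖ = 4.1231;  C_2 = 4.1231 → taut
cable 3: L_3 = ‖A_3−P‖ = 5.3151;  C_3 = 6.2658 → slack

3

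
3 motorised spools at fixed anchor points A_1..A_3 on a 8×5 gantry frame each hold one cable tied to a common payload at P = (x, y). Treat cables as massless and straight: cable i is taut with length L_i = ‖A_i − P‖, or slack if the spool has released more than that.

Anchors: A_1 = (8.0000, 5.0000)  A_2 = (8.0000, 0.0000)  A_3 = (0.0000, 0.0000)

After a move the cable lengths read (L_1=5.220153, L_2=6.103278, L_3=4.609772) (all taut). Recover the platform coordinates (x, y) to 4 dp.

(3.0000, 3.5000)

expand ‖A_i−P‖²=L_i² and subtract eq 1 (q_i ≔ ‖A_i‖²−L_i²)
q_1 = 64.0000+25.0000−27.2500 = 61.7500
eq1−eq2 → [0.0000  10.0000]·P = 35.0000
eq1−eq3 → [16.0000  10.0000]·P = 83.0000
2×2 solve → P = (3.0000, 3.5000)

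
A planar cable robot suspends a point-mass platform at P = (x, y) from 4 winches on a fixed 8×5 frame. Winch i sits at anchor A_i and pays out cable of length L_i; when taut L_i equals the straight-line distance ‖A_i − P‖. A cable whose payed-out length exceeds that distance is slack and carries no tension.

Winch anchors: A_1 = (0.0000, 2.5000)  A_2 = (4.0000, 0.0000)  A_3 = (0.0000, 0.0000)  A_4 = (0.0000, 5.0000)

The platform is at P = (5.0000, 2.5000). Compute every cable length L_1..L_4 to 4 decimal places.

L_1: Δ = A_1−P = (-5.0000, 0.0000) → ‖Δ‖ = √25.0000 = 5.0000
L_2: Δ = A_2−P = (-1.0000, -2.5000) → ‖Δ‖ = √7.2500 = 2.6926
L_3: Δ = A_3−P = (-5.0000, -2.5000) → ‖Δ‖ = √31.2500 = 5.5902
L_4: Δ = A_4−P = (-5.0000, 2.5000) → ‖Δ‖ = √31.2500 = 5.5902

(5.0000, 2.6926, 5.5902, 5.5902)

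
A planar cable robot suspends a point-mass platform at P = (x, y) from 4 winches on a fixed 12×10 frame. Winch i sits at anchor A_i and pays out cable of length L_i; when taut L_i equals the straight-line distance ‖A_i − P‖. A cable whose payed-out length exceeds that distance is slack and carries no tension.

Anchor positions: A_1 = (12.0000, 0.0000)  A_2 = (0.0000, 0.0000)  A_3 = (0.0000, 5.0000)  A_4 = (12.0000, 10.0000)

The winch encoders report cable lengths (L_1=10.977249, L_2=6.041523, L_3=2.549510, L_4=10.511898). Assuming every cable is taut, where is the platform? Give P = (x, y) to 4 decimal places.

(2.5000, 5.5000)

each cable: (A_i−P)·(A_i−P) = L_i²; let k_i = ‖A_i‖²−L_i²
k_1 = 144.0000+0.0000−120.5000 = 23.5000
row 1: 24.0000x + 0.0000y = 60.0000  (k_2=-36.5000)
row 2: 24.0000x − 10.0000y = 5.0000  (k_3=18.5000)
row 3: 0.0000x − 20.0000y = -110.0000  (k_4=133.5000)
Cramer on rows 1–2 → x = 2.5000, y = 5.5000
check cable 4: ‖A_4−P‖² = 110.5000 ≈ L_4² = 110.5000 ✓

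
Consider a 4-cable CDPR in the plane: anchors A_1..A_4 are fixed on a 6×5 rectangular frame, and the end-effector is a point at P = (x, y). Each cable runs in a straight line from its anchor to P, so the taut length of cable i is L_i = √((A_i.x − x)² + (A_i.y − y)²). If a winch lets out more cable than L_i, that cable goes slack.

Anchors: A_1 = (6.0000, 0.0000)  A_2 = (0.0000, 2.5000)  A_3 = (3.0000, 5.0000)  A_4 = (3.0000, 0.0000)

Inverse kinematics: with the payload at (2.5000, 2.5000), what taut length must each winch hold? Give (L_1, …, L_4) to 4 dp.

L_1 = √((6.0000−2.5000)² + (0.0000−2.5000)²) = 4.3012
L_2 = √((0.0000−2.5000)² + (2.5000−2.5000)²) = 2.5000
L_3 = √((3.0000−2.5000)² + (5.0000−2.5000)²) = 2.5495
L_4 = √((3.0000−2.5000)² + (0.0000−2.5000)²) = 2.5495

(4.3012, 2.5000, 2.5495, 2.5495)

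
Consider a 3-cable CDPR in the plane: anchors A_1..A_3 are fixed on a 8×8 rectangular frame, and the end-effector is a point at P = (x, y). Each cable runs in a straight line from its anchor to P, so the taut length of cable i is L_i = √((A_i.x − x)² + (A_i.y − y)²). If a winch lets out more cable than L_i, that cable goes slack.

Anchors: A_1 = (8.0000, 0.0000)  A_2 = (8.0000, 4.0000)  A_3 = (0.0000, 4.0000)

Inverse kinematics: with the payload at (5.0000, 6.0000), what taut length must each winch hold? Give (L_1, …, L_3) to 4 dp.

(6.7082, 3.6056, 5.3852)

L_1: Δ = A_1−P = (3.0000, -6.0000) → ‖Δ‖ = √45.0000 = 6.7082
L_2: Δ = A_2−P = (3.0000, -2.0000) → ‖Δ‖ = √13.0000 = 3.6056
L_3: Δ = A_3−P = (-5.0000, -2.0000) → ‖Δ‖ = √29.0000 = 5.3852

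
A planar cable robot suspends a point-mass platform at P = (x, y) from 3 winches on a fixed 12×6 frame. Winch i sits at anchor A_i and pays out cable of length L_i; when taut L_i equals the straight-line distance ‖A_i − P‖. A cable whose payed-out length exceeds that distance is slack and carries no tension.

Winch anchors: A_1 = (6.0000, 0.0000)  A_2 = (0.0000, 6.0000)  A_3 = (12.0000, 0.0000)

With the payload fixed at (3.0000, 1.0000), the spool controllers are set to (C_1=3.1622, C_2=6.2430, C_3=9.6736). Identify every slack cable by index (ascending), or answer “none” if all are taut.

2, 3

cable 1: √((3.0000)²+(-1.0000)²)=3.1623, C_1=3.1622: taut
cable 2: √((-3.0000)²+(5.0000)²)=5.8310, C_2=6.2430: slack
cable 3: √((9.0000)²+(-1.0000)²)=9.0554, C_3=9.6736: slack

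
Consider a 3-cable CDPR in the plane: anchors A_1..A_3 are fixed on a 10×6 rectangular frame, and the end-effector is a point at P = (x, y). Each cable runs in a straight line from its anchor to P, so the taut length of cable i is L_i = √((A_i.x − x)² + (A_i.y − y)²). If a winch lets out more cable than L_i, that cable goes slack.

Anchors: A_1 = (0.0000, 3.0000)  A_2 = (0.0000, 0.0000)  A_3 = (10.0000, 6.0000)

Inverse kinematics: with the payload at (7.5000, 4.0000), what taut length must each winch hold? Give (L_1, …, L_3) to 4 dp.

L_1: Δ = A_1−P = (-7.5000, -1.0000) → ‖Δ‖ = √57.2500 = 7.5664
L_2: Δ = A_2−P = (-7.5000, -4.0000) → ‖Δ‖ = √72.2500 = 8.5000
L_3: Δ = A_3−P = (2.5000, 2.0000) → ‖Δ‖ = √10.2500 = 3.2016

(7.5664, 8.5000, 3.2016)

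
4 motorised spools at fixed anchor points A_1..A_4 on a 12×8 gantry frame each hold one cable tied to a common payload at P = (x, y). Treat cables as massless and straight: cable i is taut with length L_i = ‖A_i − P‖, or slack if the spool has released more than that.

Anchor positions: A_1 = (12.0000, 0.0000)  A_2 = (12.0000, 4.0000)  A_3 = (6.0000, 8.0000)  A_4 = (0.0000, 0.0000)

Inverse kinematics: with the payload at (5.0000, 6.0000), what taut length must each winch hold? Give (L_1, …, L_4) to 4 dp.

(9.2195, 7.2801, 2.2361, 7.8102)

L_1 = √((12.0000−5.0000)² + (0.0000−6.0000)²) = 9.2195
L_2 = √((12.0000−5.0000)² + (4.0000−6.0000)²) = 7.2801
L_3 = √((6.0000−5.0000)² + (8.0000−6.0000)²) = 2.2361
L_4 = √((0.0000−5.0000)² + (0.0000−6.0000)²) = 7.8102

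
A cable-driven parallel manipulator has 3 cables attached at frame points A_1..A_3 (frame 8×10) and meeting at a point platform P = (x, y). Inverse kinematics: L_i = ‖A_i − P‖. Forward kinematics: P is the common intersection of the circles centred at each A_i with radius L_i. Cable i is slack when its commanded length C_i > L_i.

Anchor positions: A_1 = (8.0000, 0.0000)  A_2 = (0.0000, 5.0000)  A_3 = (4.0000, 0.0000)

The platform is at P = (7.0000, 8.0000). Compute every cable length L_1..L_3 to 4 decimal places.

(8.0623, 7.6158, 8.5440)

cable 1: Δx=1.0000, Δy=-8.0000; L_1 = √(Δx²+Δy²) = 8.0623
cable 2: Δx=-7.0000, Δy=-3.0000; L_2 = √(Δx²+Δy²) = 7.6158
cable 3: Δx=-3.0000, Δy=-8.0000; L_3 = √(Δx²+Δy²) = 8.5440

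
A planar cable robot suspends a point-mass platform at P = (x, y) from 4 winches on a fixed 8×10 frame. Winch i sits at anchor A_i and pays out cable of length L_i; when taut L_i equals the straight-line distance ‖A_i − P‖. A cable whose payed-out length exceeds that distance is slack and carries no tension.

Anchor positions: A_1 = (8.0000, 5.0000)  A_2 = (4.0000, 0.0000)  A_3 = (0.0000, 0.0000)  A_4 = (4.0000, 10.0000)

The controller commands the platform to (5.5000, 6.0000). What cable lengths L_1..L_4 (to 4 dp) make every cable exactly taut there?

cable 1: Δx=2.5000, Δy=-1.0000; L_1 = √(Δx²+Δy²) = 2.6926
cable 2: Δx=-1.5000, Δy=-6.0000; L_2 = √(Δx²+Δy²) = 6.1847
cable 3: Δx=-5.5000, Δy=-6.0000; L_3 = √(Δx²+Δy²) = 8.1394
cable 4: Δx=-1.5000, Δy=4.0000; L_4 = √(Δx²+Δy²) = 4.2720

(2.6926, 6.1847, 8.1394, 4.2720)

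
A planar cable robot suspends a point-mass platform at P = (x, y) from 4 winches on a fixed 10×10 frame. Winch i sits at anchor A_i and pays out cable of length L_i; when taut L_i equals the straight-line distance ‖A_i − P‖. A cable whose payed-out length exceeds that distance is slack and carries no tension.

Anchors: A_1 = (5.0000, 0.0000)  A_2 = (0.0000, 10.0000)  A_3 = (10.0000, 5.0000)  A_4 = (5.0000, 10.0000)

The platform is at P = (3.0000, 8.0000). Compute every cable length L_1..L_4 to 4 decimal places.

L_1: Δ = A_1−P = (2.0000, -8.0000) → ‖Δ‖ = √68.0000 = 8.2462
L_2: Δ = A_2−P = (-3.0000, 2.0000) → ‖Δ‖ = √13.0000 = 3.6056
L_3: Δ = A_3−P = (7.0000, -3.0000) → ‖Δ‖ = √58.0000 = 7.6158
L_4: Δ = A_4−P = (2.0000, 2.0000) → ‖Δ‖ = √8.0000 = 2.8284

(8.2462, 3.6056, 7.6158, 2.8284)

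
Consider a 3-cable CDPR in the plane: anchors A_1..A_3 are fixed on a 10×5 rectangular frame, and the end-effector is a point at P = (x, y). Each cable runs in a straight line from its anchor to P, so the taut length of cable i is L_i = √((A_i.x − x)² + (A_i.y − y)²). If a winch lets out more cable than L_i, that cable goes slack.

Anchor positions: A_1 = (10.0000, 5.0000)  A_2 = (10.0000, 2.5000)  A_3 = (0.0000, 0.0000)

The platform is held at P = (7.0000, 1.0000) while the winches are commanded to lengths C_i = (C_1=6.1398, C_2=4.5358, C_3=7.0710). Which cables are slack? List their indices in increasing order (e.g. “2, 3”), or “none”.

cable 1: √((3.0000)²+(4.0000)²)=5.0000, C_1=6.1398: slack
cable 2: √((3.0000)²+(1.5000)²)=3.3541, C_2=4.5358: slack
cable 3: √((-7.0000)²+(-1.0000)²)=7.0711, C_3=7.0710: taut

1, 2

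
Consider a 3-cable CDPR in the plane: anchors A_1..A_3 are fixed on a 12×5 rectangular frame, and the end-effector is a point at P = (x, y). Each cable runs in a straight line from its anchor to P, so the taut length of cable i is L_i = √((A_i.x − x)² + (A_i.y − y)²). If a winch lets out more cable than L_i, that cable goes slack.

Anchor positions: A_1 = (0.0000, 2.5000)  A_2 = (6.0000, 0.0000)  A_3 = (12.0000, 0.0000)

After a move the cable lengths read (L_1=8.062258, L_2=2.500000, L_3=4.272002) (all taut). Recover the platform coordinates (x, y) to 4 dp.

(8.0000, 1.5000)

circle eqns → linear via eq_j − eq_1; set q_j = A_j·A_j − L_j²
q_1 = 0.0000+6.2500−65.0000 = -58.7500
-12.0000·x + 5.0000·y = q_1−q_2 = -88.5000
-24.0000·x + 5.0000·y = q_1−q_3 = -184.5000
solve first two rows → x=8.0000, y=1.5000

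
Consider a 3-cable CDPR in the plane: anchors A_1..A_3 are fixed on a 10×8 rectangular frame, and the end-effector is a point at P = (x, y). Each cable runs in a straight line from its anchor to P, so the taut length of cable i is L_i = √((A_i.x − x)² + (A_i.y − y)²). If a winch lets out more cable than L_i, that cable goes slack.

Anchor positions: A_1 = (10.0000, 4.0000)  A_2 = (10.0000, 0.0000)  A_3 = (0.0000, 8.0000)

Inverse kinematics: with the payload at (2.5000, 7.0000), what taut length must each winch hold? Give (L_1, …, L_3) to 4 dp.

cable 1: Δx=7.5000, Δy=-3.0000; L_1 = √(Δx²+Δy²) = 8.0777
cable 2: Δx=7.5000, Δy=-7.0000; L_2 = √(Δx²+Δy²) = 10.2591
cable 3: Δx=-2.5000, Δy=1.0000; L_3 = √(Δx²+Δy²) = 2.6926

(8.0777, 10.2591, 2.6926)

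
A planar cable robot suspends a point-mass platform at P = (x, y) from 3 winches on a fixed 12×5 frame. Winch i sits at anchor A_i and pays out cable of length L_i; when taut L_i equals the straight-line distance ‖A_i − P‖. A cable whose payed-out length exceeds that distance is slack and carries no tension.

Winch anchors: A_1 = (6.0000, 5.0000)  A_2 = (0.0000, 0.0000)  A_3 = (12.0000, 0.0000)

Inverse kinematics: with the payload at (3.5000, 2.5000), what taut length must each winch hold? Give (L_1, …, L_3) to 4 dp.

(3.5355, 4.3012, 8.8600)

L_1: Δ = A_1−P = (2.5000, 2.5000) → ‖Δ‖ = √12.5000 = 3.5355
L_2: Δ = A_2−P = (-3.5000, -2.5000) → ‖Δ‖ = √18.5000 = 4.3012
L_3: Δ = A_3−P = (8.5000, -2.5000) → ‖Δ‖ = √78.5000 = 8.8600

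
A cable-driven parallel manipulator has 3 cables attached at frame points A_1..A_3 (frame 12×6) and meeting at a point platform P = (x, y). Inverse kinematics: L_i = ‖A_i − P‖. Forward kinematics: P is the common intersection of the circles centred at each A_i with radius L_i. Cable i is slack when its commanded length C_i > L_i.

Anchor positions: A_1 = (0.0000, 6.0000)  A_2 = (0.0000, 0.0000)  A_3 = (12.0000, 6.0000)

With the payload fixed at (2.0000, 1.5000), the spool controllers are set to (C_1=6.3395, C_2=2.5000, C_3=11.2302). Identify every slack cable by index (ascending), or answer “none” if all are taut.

cable 1: L_1 = ‖A_1−P‖ = 4.9244;  C_1 = 6.3395 → slack
cable 2: L_2 = ‖A_2−P‖ = 2.5000;  C_2 = 2.5000 → taut
cable 3: L_3 = ‖A_3−P‖ = 10.9659;  C_3 = 11.2302 → slack

1, 3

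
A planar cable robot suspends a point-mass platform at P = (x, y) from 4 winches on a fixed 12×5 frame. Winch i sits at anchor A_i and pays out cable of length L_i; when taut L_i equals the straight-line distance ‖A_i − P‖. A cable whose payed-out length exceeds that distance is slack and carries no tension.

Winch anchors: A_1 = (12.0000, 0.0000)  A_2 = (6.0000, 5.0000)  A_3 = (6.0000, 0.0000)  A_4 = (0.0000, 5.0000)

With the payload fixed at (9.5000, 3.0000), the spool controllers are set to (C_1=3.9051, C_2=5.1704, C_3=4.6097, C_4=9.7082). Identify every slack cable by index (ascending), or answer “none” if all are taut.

i=1: geometric 3.9051 vs commanded 3.9051 ⇒ taut
i=2: geometric 4.0311 vs commanded 5.1704 ⇒ slack
i=3: geometric 4.6098 vs commanded 4.6097 ⇒ taut
i=4: geometric 9.7082 vs commanded 9.7082 ⇒ taut

2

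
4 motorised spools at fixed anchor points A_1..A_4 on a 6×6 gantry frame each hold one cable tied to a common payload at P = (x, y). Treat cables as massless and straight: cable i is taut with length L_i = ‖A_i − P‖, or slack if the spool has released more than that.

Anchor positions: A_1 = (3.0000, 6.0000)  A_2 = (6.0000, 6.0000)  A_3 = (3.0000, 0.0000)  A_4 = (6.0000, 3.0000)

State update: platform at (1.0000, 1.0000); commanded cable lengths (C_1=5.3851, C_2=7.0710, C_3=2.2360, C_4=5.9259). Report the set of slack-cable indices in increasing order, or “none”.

4

cable 1: √((2.0000)²+(5.0000)²)=5.3852, C_1=5.3851: taut
cable 2: √((5.0000)²+(5.0000)²)=7.0711, C_2=7.0710: taut
cable 3: √((2.0000)²+(-1.0000)²)=2.2361, C_3=2.2360: taut
cable 4: √((5.0000)²+(2.0000)²)=5.3852, C_4=5.9259: slack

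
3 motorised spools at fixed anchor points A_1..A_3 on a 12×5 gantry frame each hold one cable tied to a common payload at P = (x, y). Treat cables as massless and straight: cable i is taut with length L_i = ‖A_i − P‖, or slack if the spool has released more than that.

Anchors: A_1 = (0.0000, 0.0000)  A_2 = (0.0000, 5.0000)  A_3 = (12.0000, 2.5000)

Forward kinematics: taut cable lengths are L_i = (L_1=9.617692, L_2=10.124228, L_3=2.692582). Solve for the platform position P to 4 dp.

(9.5000, 1.5000)

each cable: (A_i−P)·(A_i−P) = L_i²; let c_i = ‖A_i‖²−L_i²
c_1 = 0.0000+0.0000−92.5000 = -92.5000
row 1: 0.0000x − 10.0000y = -15.0000  (c_2=-77.5000)
row 2: -24.0000x − 5.0000y = -235.5000  (c_3=143.0000)
Cramer on rows 1–2 → x = 9.5000, y = 1.5000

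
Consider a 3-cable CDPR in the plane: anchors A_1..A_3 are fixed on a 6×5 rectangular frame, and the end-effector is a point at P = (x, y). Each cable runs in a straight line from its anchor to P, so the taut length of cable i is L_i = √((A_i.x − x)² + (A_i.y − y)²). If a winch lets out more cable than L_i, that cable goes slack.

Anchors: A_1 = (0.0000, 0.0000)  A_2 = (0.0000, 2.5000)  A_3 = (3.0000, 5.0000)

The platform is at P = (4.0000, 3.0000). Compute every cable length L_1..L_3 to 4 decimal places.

(5.0000, 4.0311, 2.2361)

cable 1: Δx=-4.0000, Δy=-3.0000; L_1 = √(Δx²+Δy²) = 5.0000
cable 2: Δx=-4.0000, Δy=-0.5000; L_2 = √(Δx²+Δy²) = 4.0311
cable 3: Δx=-1.0000, Δy=2.0000; L_3 = √(Δx²+Δy²) = 2.2361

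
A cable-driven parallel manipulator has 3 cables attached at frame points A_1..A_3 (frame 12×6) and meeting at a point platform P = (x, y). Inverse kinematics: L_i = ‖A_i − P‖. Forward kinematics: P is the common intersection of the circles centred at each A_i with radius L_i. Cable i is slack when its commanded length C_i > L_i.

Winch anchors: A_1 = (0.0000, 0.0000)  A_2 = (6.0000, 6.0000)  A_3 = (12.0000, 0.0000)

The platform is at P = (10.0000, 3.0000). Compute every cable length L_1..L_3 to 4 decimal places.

L_1 = √((0.0000−10.0000)² + (0.0000−3.0000)²) = 10.4403
L_2 = √((6.0000−10.0000)² + (6.0000−3.0000)²) = 5.0000
L_3 = √((12.0000−10.0000)² + (0.0000−3.0000)²) = 3.6056

(10.4403, 5.0000, 3.6056)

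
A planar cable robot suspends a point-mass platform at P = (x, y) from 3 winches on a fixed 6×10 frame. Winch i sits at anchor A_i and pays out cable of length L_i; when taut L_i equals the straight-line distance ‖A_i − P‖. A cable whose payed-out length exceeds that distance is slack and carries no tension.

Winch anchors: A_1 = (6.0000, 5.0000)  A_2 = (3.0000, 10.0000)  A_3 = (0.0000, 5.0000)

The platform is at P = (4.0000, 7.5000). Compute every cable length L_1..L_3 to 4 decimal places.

L_1 = √((6.0000−4.0000)² + (5.0000−7.5000)²) = 3.2016
L_2 = √((3.0000−4.0000)² + (10.0000−7.5000)²) = 2.6926
L_3 = √((0.0000−4.0000)² + (5.0000−7.5000)²) = 4.7170

(3.2016, 2.6926, 4.7170)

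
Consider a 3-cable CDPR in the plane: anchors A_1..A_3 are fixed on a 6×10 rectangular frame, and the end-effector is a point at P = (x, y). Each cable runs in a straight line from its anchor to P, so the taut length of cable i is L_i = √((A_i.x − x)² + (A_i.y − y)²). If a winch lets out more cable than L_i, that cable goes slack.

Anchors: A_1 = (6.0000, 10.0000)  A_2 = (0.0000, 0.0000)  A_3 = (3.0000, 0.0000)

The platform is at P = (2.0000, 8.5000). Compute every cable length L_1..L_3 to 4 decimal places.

(4.2720, 8.7321, 8.5586)

cable 1: Δx=4.0000, Δy=1.5000; L_1 = √(Δx²+Δy²) = 4.2720
cable 2: Δx=-2.0000, Δy=-8.5000; L_2 = √(Δx²+Δy²) = 8.7321
cable 3: Δx=1.0000, Δy=-8.5000; L_3 = √(Δx²+Δy²) = 8.5586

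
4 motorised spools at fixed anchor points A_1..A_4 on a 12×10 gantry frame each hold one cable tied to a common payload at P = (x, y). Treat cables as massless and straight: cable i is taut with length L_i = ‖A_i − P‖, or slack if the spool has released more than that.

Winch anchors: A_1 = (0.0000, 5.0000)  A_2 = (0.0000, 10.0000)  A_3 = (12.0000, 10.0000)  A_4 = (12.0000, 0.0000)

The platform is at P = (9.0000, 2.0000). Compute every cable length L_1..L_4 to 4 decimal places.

L_1: Δ = A_1−P = (-9.0000, 3.0000) → ‖Δ‖ = √90.0000 = 9.4868
L_2: Δ = A_2−P = (-9.0000, 8.0000) → ‖Δ‖ = √145.0000 = 12.0416
L_3: Δ = A_3−P = (3.0000, 8.0000) → ‖Δ‖ = √73.0000 = 8.5440
L_4: Δ = A_4−P = (3.0000, -2.0000) → ‖Δ‖ = √13.0000 = 3.6056

(9.4868, 12.0416, 8.5440, 3.6056)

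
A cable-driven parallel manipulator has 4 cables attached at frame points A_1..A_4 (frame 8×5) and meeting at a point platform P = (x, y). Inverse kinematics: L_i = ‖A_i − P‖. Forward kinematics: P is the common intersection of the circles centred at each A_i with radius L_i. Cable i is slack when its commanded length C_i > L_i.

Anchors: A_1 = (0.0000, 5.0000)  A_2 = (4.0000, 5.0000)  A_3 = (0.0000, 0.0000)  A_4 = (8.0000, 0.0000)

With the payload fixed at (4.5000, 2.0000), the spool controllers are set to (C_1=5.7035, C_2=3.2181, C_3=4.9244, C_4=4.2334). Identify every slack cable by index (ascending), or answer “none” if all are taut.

1, 2, 4

cable 1: √((-4.5000)²+(3.0000)²)=5.4083, C_1=5.7035: slack
cable 2: √((-0.5000)²+(3.0000)²)=3.0414, C_2=3.2181: slack
cable 3: √((-4.5000)²+(-2.0000)²)=4.9244, C_3=4.9244: taut
cable 4: √((3.5000)²+(-2.0000)²)=4.0311, C_4=4.2334: slack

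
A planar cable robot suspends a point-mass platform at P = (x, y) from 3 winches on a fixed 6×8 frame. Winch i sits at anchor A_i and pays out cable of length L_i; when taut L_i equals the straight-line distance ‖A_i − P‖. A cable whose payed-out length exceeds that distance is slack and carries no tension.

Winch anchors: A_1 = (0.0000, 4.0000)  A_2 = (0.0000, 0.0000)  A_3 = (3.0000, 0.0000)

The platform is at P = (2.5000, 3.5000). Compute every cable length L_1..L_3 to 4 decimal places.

L_1 = √((0.0000−2.5000)² + (4.0000−3.5000)²) = 2.5495
L_2 = √((0.0000−2.5000)² + (0.0000−3.5000)²) = 4.3012
L_3 = √((3.0000−2.5000)² + (0.0000−3.5000)²) = 3.5355

(2.5495, 4.3012, 3.5355)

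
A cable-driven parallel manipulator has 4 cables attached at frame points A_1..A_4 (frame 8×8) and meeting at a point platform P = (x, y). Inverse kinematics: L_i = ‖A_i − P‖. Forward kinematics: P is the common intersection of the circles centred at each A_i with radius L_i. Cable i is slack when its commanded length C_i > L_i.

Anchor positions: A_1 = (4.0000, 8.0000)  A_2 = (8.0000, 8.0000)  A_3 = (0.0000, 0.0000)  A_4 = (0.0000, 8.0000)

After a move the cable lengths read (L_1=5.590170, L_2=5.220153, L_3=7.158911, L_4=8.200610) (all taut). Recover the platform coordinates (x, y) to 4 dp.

each cable: (A_i−P)·(A_i−P) = L_i²; let c_i = ‖A_i‖²−L_i²
c_1 = 16.0000+64.0000−31.2500 = 48.7500
row 1: -8.0000x + 0.0000y = -52.0000  (c_2=100.7500)
row 2: 8.0000x + 16.0000y = 100.0000  (c_3=-51.2500)
row 3: 8.0000x + 0.0000y = 52.0000  (c_4=-3.2500)
Cramer on rows 1–2 → x = 6.5000, y = 3.0000
check cable 4: ‖A_4−P‖² = 67.2500 ≈ L_4² = 67.2500 ✓

(6.5000, 3.0000)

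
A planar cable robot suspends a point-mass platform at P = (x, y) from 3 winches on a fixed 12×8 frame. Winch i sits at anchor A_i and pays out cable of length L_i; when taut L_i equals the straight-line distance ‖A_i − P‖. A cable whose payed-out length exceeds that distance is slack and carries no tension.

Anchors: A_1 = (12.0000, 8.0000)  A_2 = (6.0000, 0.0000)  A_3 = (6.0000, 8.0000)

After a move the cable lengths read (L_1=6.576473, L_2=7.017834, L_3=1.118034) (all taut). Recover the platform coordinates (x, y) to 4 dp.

(5.5000, 7.0000)

expand ‖A_i−P‖²=L_i² and subtract eq 1 (q_i ≔ ‖A_i‖²−L_i²)
q_1 = 144.0000+64.0000−43.2500 = 164.7500
eq1−eq2 → [12.0000  16.0000]·P = 178.0000
eq1−eq3 → [12.0000  0.0000]·P = 66.0000
2×2 solve → P = (5.5000, 7.0000)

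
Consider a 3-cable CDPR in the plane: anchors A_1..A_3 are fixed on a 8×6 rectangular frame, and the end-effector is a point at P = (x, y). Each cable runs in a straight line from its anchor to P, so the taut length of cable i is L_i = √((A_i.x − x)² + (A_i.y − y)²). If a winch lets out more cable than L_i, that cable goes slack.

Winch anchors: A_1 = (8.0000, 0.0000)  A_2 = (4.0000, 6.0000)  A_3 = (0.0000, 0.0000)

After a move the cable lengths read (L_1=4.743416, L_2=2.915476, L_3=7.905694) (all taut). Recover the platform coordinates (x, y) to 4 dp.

circle eqns → linear via eq_j − eq_1; set c_j = A_j·A_j − L_j²
c_1 = 64.0000+0.0000−22.5000 = 41.5000
8.0000·x − 12.0000·y = c_1−c_2 = -2.0000
16.0000·x + 0.0000·y = c_1−c_3 = 104.0000
solve first two rows → x=6.5000, y=4.5000

(6.5000, 4.5000)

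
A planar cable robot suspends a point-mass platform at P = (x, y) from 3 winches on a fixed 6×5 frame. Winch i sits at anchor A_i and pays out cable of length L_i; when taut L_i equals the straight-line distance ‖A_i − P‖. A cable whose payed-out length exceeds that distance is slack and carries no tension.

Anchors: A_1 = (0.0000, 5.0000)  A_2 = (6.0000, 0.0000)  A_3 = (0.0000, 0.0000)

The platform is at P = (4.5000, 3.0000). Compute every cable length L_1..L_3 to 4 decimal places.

L_1: Δ = A_1−P = (-4.5000, 2.0000) → ‖Δ‖ = √24.2500 = 4.9244
L_2: Δ = A_2−P = (1.5000, -3.0000) → ‖Δ‖ = √11.2500 = 3.3541
L_3: Δ = A_3−P = (-4.5000, -3.0000) → ‖Δ‖ = √29.2500 = 5.4083

(4.9244, 3.3541, 5.4083)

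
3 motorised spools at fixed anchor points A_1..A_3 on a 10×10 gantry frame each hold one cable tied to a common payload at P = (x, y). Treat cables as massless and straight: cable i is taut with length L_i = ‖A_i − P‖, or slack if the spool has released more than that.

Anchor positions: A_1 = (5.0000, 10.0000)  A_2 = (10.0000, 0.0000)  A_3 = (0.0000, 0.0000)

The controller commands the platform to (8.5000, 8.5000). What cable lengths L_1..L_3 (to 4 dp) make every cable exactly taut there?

(3.8079, 8.6313, 12.0208)

cable 1: Δx=-3.5000, Δy=1.5000; L_1 = √(Δx²+Δy²) = 3.8079
cable 2: Δx=1.5000, Δy=-8.5000; L_2 = √(Δx²+Δy²) = 8.6313
cable 3: Δx=-8.5000, Δy=-8.5000; L_3 = √(Δx²+Δy²) = 12.0208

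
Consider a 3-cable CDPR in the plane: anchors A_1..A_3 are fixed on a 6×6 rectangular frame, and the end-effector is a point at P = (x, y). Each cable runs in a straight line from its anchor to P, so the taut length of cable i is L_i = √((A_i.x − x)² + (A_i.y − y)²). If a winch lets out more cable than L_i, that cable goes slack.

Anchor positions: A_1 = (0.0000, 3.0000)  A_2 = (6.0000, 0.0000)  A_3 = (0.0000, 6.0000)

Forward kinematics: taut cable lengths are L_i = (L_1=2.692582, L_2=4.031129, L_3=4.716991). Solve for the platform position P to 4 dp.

(2.5000, 2.0000)

circle eqns → linear via eq_j − eq_1; set k_j = A_j·A_j − L_j²
k_1 = 0.0000+9.0000−7.2500 = 1.7500
-12.0000·x + 6.0000·y = k_1−k_2 = -18.0000
0.0000·x − 6.0000·y = k_1−k_3 = -12.0000
solve first two rows → x=2.5000, y=2.0000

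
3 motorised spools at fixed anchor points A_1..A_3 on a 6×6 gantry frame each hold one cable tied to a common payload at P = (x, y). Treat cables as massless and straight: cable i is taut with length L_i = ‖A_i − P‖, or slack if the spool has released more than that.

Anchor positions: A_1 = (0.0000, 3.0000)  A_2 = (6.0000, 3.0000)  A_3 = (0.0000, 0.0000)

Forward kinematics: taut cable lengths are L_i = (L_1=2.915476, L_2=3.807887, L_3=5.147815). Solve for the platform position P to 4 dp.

circle eqns → linear via eq_j − eq_1; set q_j = A_j·A_j − L_j²
q_1 = 0.0000+9.0000−8.5000 = 0.5000
-12.0000·x + 0.0000·y = q_1−q_2 = -30.0000
0.0000·x + 6.0000·y = q_1−q_3 = 27.0000
solve first two rows → x=2.5000, y=4.5000

(2.5000, 4.5000)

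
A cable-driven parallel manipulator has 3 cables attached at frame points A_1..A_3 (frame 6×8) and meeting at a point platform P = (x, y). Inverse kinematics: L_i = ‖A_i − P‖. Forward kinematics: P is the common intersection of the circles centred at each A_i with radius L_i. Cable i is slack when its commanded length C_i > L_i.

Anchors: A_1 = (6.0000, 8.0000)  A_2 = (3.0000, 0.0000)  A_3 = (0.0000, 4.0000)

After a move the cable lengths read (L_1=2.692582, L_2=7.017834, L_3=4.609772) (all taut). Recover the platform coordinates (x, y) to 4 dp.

(3.5000, 7.0000)

circle eqns → linear via eq_j − eq_1; set k_j = A_j·A_j − L_j²
k_1 = 36.0000+64.0000−7.2500 = 92.7500
6.0000·x + 16.0000·y = k_1−k_2 = 133.0000
12.0000·x + 8.0000·y = k_1−k_3 = 98.0000
solve first two rows → x=3.5000, y=7.0000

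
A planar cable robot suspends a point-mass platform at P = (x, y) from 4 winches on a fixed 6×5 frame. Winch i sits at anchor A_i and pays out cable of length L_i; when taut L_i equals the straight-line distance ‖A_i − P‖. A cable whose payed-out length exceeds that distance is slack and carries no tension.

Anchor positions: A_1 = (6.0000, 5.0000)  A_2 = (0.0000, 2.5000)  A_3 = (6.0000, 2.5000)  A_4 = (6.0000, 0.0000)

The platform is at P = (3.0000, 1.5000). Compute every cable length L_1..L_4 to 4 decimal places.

(4.6098, 3.1623, 3.1623, 3.3541)

cable 1: Δx=3.0000, Δy=3.5000; L_1 = √(Δx²+Δy²) = 4.6098
cable 2: Δx=-3.0000, Δy=1.0000; L_2 = √(Δx²+Δy²) = 3.1623
cable 3: Δx=3.0000, Δy=1.0000; L_3 = √(Δx²+Δy²) = 3.1623
cable 4: Δx=3.0000, Δy=-1.5000; L_4 = √(Δx²+Δy²) = 3.3541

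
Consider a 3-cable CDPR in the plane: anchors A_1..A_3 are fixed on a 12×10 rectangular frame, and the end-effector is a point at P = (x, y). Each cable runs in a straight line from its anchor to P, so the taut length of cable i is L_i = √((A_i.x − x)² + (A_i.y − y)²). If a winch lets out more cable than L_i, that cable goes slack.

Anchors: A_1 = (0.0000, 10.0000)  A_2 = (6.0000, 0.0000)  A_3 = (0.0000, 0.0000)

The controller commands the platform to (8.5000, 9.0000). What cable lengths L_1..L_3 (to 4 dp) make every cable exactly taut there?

L_1 = √((0.0000−8.5000)² + (10.0000−9.0000)²) = 8.5586
L_2 = √((6.0000−8.5000)² + (0.0000−9.0000)²) = 9.3408
L_3 = √((0.0000−8.5000)² + (0.0000−9.0000)²) = 12.3794

(8.5586, 9.3408, 12.3794)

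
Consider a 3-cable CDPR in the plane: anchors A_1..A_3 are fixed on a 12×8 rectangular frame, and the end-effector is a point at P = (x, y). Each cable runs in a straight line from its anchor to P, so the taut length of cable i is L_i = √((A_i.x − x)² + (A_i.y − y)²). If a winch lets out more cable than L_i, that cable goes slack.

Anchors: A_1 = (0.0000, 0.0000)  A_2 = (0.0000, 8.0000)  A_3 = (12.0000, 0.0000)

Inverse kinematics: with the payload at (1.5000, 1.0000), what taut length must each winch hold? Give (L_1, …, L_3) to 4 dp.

(1.8028, 7.1589, 10.5475)

L_1 = √((0.0000−1.5000)² + (0.0000−1.0000)²) = 1.8028
L_2 = √((0.0000−1.5000)² + (8.0000−1.0000)²) = 7.1589
L_3 = √((12.0000−1.5000)² + (0.0000−1.0000)²) = 10.5475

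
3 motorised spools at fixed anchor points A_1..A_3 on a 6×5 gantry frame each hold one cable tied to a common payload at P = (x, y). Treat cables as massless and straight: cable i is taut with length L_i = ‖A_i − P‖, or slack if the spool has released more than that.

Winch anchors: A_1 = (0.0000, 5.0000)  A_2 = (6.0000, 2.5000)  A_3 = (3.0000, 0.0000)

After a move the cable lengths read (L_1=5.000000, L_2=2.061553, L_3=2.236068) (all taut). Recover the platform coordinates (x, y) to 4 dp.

circle eqns → linear via eq_j − eq_1; set c_j = A_j·A_j − L_j²
c_1 = 0.0000+25.0000−25.0000 = 0.0000
-12.0000·x + 5.0000·y = c_1−c_2 = -38.0000
-6.0000·x + 10.0000·y = c_1−c_3 = -4.0000
solve first two rows → x=4.0000, y=2.0000

(4.0000, 2.0000)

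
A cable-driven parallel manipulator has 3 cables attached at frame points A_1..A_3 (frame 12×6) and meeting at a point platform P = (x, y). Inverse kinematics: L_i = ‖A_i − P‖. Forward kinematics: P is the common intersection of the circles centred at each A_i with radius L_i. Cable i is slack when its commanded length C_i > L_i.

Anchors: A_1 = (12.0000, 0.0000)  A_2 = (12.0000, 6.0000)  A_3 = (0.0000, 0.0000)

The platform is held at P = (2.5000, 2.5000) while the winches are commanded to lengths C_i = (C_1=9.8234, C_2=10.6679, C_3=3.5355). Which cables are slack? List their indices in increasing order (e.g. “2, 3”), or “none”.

2

cable 1: L_1 = ‖A_1−P‖ = 9.8234;  C_1 = 9.8234 → taut
cable 2: L_2 = ‖A_2−P‖ = 10.1242;  C_2 = 10.6679 → slack
cable 3: L_3 = ‖A_3−P‖ = 3.5355;  C_3 = 3.5355 → taut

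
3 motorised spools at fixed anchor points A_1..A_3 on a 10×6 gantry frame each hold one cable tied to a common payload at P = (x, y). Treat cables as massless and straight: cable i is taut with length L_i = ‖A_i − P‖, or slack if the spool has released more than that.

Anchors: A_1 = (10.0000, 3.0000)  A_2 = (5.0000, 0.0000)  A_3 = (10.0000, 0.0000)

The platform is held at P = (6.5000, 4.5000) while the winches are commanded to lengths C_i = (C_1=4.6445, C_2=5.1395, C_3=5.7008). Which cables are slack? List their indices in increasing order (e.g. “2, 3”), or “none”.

1, 2

cable 1: L_1 = ‖A_1−P‖ = 3.8079;  C_1 = 4.6445 → slack
cable 2: L_2 = ‖A_2−P‖ = 4.7434;  C_2 = 5.1395 → slack
cable 3: L_3 = ‖A_3−P‖ = 5.7009;  C_3 = 5.7008 → taut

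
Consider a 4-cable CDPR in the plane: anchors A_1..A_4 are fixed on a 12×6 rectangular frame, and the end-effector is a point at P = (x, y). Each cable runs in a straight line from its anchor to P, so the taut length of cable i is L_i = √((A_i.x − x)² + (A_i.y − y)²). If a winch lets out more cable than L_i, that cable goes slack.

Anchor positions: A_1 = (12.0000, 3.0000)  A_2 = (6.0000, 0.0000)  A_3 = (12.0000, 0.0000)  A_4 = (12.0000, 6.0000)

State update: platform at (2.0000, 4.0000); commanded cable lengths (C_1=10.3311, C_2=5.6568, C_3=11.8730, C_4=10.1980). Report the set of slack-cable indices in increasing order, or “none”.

i=1: geometric 10.0499 vs commanded 10.3311 ⇒ slack
i=2: geometric 5.6569 vs commanded 5.6568 ⇒ taut
i=3: geometric 10.7703 vs commanded 11.8730 ⇒ slack
i=4: geometric 10.1980 vs commanded 10.1980 ⇒ taut

1, 3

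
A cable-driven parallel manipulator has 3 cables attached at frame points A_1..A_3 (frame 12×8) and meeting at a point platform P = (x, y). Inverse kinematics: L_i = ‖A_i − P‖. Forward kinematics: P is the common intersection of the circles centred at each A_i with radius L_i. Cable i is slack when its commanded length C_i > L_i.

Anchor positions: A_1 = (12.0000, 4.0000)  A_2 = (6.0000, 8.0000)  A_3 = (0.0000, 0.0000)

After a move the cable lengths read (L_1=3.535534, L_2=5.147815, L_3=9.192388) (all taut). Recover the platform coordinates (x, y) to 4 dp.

each cable: (A_i−P)·(A_i−P) = L_i²; let k_i = ‖A_i‖²−L_i²
k_1 = 144.0000+16.0000−12.5000 = 147.5000
row 1: 12.0000x − 8.0000y = 74.0000  (k_2=73.5000)
row 2: 24.0000x + 8.0000y = 232.0000  (k_3=-84.5000)
Cramer on rows 1–2 → x = 8.5000, y = 3.5000

(8.5000, 3.5000)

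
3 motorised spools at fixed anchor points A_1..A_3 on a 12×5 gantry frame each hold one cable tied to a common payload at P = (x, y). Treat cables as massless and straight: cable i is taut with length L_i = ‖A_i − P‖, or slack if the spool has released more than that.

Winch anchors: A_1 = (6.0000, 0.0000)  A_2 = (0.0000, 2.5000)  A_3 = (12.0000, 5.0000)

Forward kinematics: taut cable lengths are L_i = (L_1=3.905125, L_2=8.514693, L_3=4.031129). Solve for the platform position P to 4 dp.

(8.5000, 3.0000)

expand ‖A_i−P‖²=L_i² and subtract eq 1 (q_i ≔ ‖A_i‖²−L_i²)
q_1 = 36.0000+0.0000−15.2500 = 20.7500
eq1−eq2 → [12.0000  -5.0000]·P = 87.0000
eq1−eq3 → [-12.0000  -10.0000]·P = -132.0000
2×2 solve → P = (8.5000, 3.0000)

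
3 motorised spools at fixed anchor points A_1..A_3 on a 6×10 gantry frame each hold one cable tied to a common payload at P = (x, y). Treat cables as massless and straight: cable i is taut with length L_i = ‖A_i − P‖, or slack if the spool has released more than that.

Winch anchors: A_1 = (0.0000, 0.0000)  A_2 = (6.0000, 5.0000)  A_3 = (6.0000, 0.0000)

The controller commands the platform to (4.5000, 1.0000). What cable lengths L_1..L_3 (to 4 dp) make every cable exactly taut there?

cable 1: Δx=-4.5000, Δy=-1.0000; L_1 = √(Δx²+Δy²) = 4.6098
cable 2: Δx=1.5000, Δy=4.0000; L_2 = √(Δx²+Δy²) = 4.2720
cable 3: Δx=1.5000, Δy=-1.0000; L_3 = √(Δx²+Δy²) = 1.8028

(4.6098, 4.2720, 1.8028)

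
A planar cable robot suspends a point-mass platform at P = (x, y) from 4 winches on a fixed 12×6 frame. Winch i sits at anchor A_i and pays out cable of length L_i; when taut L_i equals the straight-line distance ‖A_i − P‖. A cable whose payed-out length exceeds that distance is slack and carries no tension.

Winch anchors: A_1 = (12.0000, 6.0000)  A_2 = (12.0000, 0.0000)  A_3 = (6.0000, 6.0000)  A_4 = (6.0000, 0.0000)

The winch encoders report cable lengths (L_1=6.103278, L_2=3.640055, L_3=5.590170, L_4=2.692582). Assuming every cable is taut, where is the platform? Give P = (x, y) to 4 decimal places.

(8.5000, 1.0000)

circle eqns → linear via eq_j − eq_1; set c_j = A_j·A_j − L_j²
c_1 = 144.0000+36.0000−37.2500 = 142.7500
0.0000·x + 12.0000·y = c_1−c_2 = 12.0000
12.0000·x + 0.0000·y = c_1−c_3 = 102.0000
12.0000·x + 12.0000·y = c_1−c_4 = 114.0000
solve first two rows → x=8.5000, y=1.0000
check cable 4: ‖A_4−P‖² = 7.2500 ≈ L_4² = 7.2500 ✓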